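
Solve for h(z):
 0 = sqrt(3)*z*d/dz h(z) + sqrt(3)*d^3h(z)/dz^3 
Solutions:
 h(z) = C1 + Integral(C2*airyai(-z) + C3*airybi(-z), z)


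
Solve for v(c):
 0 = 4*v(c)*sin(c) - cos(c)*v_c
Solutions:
 v(c) = C1/cos(c)^4


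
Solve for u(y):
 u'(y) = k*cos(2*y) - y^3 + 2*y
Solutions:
 u(y) = C1 + k*sin(2*y)/2 - y^4/4 + y^2


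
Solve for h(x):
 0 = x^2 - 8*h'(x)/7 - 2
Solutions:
 h(x) = C1 + 7*x^3/24 - 7*x/4


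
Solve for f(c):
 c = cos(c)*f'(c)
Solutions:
 f(c) = C1 + Integral(c/cos(c), c)


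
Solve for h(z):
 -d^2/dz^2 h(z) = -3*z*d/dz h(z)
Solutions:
 h(z) = C1 + C2*erfi(sqrt(6)*z/2)


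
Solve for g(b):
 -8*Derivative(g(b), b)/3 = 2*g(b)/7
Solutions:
 g(b) = C1*exp(-3*b/28)


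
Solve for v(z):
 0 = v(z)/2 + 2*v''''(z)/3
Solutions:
 v(z) = (C1*sin(3^(1/4)*z/2) + C2*cos(3^(1/4)*z/2))*exp(-3^(1/4)*z/2) + (C3*sin(3^(1/4)*z/2) + C4*cos(3^(1/4)*z/2))*exp(3^(1/4)*z/2)


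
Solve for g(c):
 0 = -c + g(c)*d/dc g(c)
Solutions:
 g(c) = -sqrt(C1 + c^2)
 g(c) = sqrt(C1 + c^2)


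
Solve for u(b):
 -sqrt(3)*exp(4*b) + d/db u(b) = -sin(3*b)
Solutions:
 u(b) = C1 + sqrt(3)*exp(4*b)/4 + cos(3*b)/3


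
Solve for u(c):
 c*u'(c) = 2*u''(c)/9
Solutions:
 u(c) = C1 + C2*erfi(3*c/2)


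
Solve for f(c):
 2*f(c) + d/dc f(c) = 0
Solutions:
 f(c) = C1*exp(-2*c)


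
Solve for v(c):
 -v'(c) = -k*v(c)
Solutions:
 v(c) = C1*exp(c*k)


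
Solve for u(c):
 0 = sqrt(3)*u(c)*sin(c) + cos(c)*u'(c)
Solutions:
 u(c) = C1*cos(c)^(sqrt(3))


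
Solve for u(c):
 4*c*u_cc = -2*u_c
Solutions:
 u(c) = C1 + C2*sqrt(c)


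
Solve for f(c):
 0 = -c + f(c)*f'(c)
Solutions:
 f(c) = -sqrt(C1 + c^2)
 f(c) = sqrt(C1 + c^2)


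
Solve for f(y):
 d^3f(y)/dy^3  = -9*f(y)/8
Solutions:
 f(y) = C3*exp(-3^(2/3)*y/2) + (C1*sin(3*3^(1/6)*y/4) + C2*cos(3*3^(1/6)*y/4))*exp(3^(2/3)*y/4)


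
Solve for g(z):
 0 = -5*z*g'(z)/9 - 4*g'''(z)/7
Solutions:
 g(z) = C1 + Integral(C2*airyai(-210^(1/3)*z/6) + C3*airybi(-210^(1/3)*z/6), z)


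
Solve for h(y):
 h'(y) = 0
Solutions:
 h(y) = C1


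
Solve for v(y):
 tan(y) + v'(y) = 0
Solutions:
 v(y) = C1 + log(cos(y))


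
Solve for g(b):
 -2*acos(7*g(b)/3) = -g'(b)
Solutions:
 Integral(1/acos(7*_y/3), (_y, g(b))) = C1 + 2*b


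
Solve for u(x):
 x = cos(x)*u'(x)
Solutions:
 u(x) = C1 + Integral(x/cos(x), x)


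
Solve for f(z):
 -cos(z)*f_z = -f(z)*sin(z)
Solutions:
 f(z) = C1/cos(z)


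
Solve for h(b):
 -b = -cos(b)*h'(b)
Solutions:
 h(b) = C1 + Integral(b/cos(b), b)


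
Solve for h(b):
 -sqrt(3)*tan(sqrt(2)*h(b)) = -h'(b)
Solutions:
 h(b) = sqrt(2)*(pi - asin(C1*exp(sqrt(6)*b)))/2
 h(b) = sqrt(2)*asin(C1*exp(sqrt(6)*b))/2


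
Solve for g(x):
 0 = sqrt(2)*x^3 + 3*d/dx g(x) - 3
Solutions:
 g(x) = C1 - sqrt(2)*x^4/12 + x


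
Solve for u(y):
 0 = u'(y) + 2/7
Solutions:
 u(y) = C1 - 2*y/7


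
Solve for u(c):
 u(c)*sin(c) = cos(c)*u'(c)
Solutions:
 u(c) = C1/cos(c)


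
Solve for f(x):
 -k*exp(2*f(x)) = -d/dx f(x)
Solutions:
 f(x) = log(-sqrt(-1/(C1 + k*x))) - log(2)/2
 f(x) = log(-1/(C1 + k*x))/2 - log(2)/2


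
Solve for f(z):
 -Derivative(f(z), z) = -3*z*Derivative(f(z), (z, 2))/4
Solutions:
 f(z) = C1 + C2*z^(7/3)


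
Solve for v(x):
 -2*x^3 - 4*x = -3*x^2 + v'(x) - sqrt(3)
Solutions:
 v(x) = C1 - x^4/2 + x^3 - 2*x^2 + sqrt(3)*x


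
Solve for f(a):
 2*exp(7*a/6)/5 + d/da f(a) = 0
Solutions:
 f(a) = C1 - 12*exp(7*a/6)/35


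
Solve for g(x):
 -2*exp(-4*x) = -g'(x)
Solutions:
 g(x) = C1 - exp(-4*x)/2


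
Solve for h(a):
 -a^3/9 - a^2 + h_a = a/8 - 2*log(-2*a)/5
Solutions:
 h(a) = C1 + a^4/36 + a^3/3 + a^2/16 - 2*a*log(-a)/5 + 2*a*(1 - log(2))/5


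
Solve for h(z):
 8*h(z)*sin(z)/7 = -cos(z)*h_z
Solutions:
 h(z) = C1*cos(z)^(8/7)


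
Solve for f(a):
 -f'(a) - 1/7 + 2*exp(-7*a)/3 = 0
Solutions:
 f(a) = C1 - a/7 - 2*exp(-7*a)/21


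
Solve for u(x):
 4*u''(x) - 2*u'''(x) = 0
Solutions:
 u(x) = C1 + C2*x + C3*exp(2*x)


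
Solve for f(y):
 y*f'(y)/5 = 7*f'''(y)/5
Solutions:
 f(y) = C1 + Integral(C2*airyai(7^(2/3)*y/7) + C3*airybi(7^(2/3)*y/7), y)


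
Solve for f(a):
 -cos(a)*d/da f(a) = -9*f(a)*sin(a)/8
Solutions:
 f(a) = C1/cos(a)^(9/8)


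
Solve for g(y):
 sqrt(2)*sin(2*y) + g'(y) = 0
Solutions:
 g(y) = C1 + sqrt(2)*cos(2*y)/2


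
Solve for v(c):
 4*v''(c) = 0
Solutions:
 v(c) = C1 + C2*c


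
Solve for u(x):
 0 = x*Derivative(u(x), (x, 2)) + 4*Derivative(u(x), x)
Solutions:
 u(x) = C1 + C2/x^3


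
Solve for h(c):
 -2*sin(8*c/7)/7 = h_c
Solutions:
 h(c) = C1 + cos(8*c/7)/4


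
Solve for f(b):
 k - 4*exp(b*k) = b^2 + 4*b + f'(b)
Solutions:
 f(b) = C1 - b^3/3 - 2*b^2 + b*k - 4*exp(b*k)/k


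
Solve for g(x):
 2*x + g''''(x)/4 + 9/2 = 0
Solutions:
 g(x) = C1 + C2*x + C3*x^2 + C4*x^3 - x^5/15 - 3*x^4/4


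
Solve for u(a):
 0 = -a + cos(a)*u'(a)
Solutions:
 u(a) = C1 + Integral(a/cos(a), a)


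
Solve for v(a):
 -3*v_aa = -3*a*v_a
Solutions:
 v(a) = C1 + C2*erfi(sqrt(2)*a/2)


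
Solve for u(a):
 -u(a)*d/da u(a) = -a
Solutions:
 u(a) = -sqrt(C1 + a^2)
 u(a) = sqrt(C1 + a^2)


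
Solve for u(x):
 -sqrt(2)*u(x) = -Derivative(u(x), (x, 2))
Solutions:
 u(x) = C1*exp(-2^(1/4)*x) + C2*exp(2^(1/4)*x)


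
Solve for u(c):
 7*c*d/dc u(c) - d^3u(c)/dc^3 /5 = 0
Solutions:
 u(c) = C1 + Integral(C2*airyai(35^(1/3)*c) + C3*airybi(35^(1/3)*c), c)


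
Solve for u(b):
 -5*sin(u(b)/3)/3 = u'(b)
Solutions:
 5*b/3 + 3*log(cos(u(b)/3) - 1)/2 - 3*log(cos(u(b)/3) + 1)/2 = C1


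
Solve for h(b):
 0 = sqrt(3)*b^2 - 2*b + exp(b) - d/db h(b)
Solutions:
 h(b) = C1 + sqrt(3)*b^3/3 - b^2 + exp(b)


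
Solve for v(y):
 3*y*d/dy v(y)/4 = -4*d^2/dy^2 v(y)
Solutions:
 v(y) = C1 + C2*erf(sqrt(6)*y/8)


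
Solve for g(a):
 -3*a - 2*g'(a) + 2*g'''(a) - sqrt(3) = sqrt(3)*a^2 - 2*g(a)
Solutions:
 g(a) = C1*exp(6^(1/3)*a*(2*3^(1/3)/(sqrt(69) + 9)^(1/3) + 2^(1/3)*(sqrt(69) + 9)^(1/3))/12)*sin(2^(1/3)*3^(1/6)*a*(-2^(1/3)*3^(2/3)*(sqrt(69) + 9)^(1/3) + 6/(sqrt(69) + 9)^(1/3))/12) + C2*exp(6^(1/3)*a*(2*3^(1/3)/(sqrt(69) + 9)^(1/3) + 2^(1/3)*(sqrt(69) + 9)^(1/3))/12)*cos(2^(1/3)*3^(1/6)*a*(-2^(1/3)*3^(2/3)*(sqrt(69) + 9)^(1/3) + 6/(sqrt(69) + 9)^(1/3))/12) + C3*exp(-6^(1/3)*a*(2*3^(1/3)/(sqrt(69) + 9)^(1/3) + 2^(1/3)*(sqrt(69) + 9)^(1/3))/6) + sqrt(3)*a^2/2 + 3*a/2 + sqrt(3)*a + 3/2 + 3*sqrt(3)/2


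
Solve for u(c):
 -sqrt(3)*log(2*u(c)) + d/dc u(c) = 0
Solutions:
 -sqrt(3)*Integral(1/(log(_y) + log(2)), (_y, u(c)))/3 = C1 - c


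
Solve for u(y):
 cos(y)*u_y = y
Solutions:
 u(y) = C1 + Integral(y/cos(y), y)


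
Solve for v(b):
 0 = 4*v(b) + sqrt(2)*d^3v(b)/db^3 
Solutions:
 v(b) = C3*exp(-sqrt(2)*b) + (C1*sin(sqrt(6)*b/2) + C2*cos(sqrt(6)*b/2))*exp(sqrt(2)*b/2)


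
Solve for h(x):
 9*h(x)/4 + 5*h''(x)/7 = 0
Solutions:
 h(x) = C1*sin(3*sqrt(35)*x/10) + C2*cos(3*sqrt(35)*x/10)


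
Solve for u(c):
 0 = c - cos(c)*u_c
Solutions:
 u(c) = C1 + Integral(c/cos(c), c)


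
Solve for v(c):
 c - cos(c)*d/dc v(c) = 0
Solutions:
 v(c) = C1 + Integral(c/cos(c), c)


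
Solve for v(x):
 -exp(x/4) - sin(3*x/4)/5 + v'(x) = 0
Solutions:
 v(x) = C1 + 4*exp(x/4) - 4*cos(3*x/4)/15


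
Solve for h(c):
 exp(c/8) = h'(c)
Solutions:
 h(c) = C1 + 8*exp(c/8)


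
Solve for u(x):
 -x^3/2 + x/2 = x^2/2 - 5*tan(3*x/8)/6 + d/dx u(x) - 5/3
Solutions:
 u(x) = C1 - x^4/8 - x^3/6 + x^2/4 + 5*x/3 - 20*log(cos(3*x/8))/9


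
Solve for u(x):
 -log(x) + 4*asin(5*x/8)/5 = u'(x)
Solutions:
 u(x) = C1 - x*log(x) + 4*x*asin(5*x/8)/5 + x + 4*sqrt(64 - 25*x^2)/25


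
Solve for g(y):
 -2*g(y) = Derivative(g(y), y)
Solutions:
 g(y) = C1*exp(-2*y)


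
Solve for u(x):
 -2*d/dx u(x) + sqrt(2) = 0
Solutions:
 u(x) = C1 + sqrt(2)*x/2


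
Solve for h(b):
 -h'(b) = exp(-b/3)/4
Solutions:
 h(b) = C1 + 3*exp(-b/3)/4


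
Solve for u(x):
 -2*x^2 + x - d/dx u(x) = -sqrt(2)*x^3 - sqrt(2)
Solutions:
 u(x) = C1 + sqrt(2)*x^4/4 - 2*x^3/3 + x^2/2 + sqrt(2)*x


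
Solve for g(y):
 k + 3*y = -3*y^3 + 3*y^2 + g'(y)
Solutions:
 g(y) = C1 + k*y + 3*y^4/4 - y^3 + 3*y^2/2


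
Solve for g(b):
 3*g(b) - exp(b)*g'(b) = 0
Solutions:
 g(b) = C1*exp(-3*exp(-b))


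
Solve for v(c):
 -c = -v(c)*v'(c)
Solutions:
 v(c) = -sqrt(C1 + c^2)
 v(c) = sqrt(C1 + c^2)


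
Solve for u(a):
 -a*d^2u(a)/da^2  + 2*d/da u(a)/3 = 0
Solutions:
 u(a) = C1 + C2*a^(5/3)


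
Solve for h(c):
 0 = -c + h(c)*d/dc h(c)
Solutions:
 h(c) = -sqrt(C1 + c^2)
 h(c) = sqrt(C1 + c^2)


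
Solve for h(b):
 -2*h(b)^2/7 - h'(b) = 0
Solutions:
 h(b) = 7/(C1 + 2*b)


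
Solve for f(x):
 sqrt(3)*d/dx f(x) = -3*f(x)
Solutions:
 f(x) = C1*exp(-sqrt(3)*x)


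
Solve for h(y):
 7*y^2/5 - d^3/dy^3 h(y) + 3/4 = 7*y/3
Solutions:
 h(y) = C1 + C2*y + C3*y^2 + 7*y^5/300 - 7*y^4/72 + y^3/8


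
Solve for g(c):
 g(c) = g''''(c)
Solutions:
 g(c) = C1*exp(-c) + C2*exp(c) + C3*sin(c) + C4*cos(c)


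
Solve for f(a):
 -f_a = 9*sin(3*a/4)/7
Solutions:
 f(a) = C1 + 12*cos(3*a/4)/7


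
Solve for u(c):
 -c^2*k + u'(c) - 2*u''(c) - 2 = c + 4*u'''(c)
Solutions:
 u(c) = C1 + C2*exp(c*(-1 + sqrt(5))/4) + C3*exp(-c*(1 + sqrt(5))/4) + c^3*k/3 + 2*c^2*k + c^2/2 + 16*c*k + 4*c


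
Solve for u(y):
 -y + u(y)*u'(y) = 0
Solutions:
 u(y) = -sqrt(C1 + y^2)
 u(y) = sqrt(C1 + y^2)


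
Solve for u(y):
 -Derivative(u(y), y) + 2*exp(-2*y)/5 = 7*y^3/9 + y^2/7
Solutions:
 u(y) = C1 - 7*y^4/36 - y^3/21 - exp(-2*y)/5


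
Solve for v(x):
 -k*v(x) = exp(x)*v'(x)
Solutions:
 v(x) = C1*exp(k*exp(-x))


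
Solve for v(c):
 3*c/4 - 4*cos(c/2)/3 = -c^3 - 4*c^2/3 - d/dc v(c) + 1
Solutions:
 v(c) = C1 - c^4/4 - 4*c^3/9 - 3*c^2/8 + c + 8*sin(c/2)/3


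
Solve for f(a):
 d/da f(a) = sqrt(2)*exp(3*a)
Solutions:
 f(a) = C1 + sqrt(2)*exp(3*a)/3


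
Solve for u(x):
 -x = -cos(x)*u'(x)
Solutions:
 u(x) = C1 + Integral(x/cos(x), x)


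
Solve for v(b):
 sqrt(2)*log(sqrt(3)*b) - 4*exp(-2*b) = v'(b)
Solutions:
 v(b) = C1 + sqrt(2)*b*log(b) + sqrt(2)*b*(-1 + log(3)/2) + 2*exp(-2*b)


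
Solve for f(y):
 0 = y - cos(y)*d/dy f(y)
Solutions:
 f(y) = C1 + Integral(y/cos(y), y)


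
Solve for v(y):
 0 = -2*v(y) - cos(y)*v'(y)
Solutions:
 v(y) = C1*(sin(y) - 1)/(sin(y) + 1)


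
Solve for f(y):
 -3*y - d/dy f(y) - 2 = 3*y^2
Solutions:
 f(y) = C1 - y^3 - 3*y^2/2 - 2*y


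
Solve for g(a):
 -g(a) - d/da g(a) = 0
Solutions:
 g(a) = C1*exp(-a)


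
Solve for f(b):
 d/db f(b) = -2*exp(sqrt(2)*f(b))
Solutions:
 f(b) = sqrt(2)*(2*log(1/(C1 + 2*b)) - log(2))/4


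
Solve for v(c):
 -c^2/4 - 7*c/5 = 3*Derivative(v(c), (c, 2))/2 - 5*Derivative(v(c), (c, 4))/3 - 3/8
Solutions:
 v(c) = C1 + C2*c + C3*exp(-3*sqrt(10)*c/10) + C4*exp(3*sqrt(10)*c/10) - c^4/72 - 7*c^3/45 - 13*c^2/216


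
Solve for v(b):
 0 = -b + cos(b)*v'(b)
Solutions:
 v(b) = C1 + Integral(b/cos(b), b)


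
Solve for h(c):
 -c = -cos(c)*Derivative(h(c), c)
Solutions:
 h(c) = C1 + Integral(c/cos(c), c)


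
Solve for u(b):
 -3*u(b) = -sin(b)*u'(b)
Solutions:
 u(b) = C1*(cos(b) - 1)^(3/2)/(cos(b) + 1)^(3/2)


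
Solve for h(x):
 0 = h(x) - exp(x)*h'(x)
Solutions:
 h(x) = C1*exp(-exp(-x))


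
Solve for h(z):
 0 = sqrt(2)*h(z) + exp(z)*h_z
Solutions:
 h(z) = C1*exp(sqrt(2)*exp(-z))


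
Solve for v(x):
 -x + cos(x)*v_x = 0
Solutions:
 v(x) = C1 + Integral(x/cos(x), x)


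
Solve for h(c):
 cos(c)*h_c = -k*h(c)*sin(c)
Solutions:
 h(c) = C1*exp(k*log(cos(c)))


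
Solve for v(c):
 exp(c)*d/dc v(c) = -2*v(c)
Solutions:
 v(c) = C1*exp(2*exp(-c))


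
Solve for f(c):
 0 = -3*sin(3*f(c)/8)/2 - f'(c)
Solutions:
 3*c/2 + 4*log(cos(3*f(c)/8) - 1)/3 - 4*log(cos(3*f(c)/8) + 1)/3 = C1


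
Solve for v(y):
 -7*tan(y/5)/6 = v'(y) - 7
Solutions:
 v(y) = C1 + 7*y + 35*log(cos(y/5))/6


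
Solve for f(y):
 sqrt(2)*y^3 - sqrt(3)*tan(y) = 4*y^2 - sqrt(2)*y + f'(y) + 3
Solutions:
 f(y) = C1 + sqrt(2)*y^4/4 - 4*y^3/3 + sqrt(2)*y^2/2 - 3*y + sqrt(3)*log(cos(y))


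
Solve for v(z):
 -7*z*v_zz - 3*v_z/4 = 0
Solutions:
 v(z) = C1 + C2*z^(25/28)


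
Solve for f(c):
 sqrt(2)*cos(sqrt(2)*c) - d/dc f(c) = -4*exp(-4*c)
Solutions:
 f(c) = C1 + sin(sqrt(2)*c) - exp(-4*c)


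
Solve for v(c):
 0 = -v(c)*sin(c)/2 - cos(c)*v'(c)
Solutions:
 v(c) = C1*sqrt(cos(c))


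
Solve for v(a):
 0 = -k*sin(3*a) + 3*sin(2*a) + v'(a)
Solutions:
 v(a) = C1 - k*cos(3*a)/3 + 3*cos(2*a)/2


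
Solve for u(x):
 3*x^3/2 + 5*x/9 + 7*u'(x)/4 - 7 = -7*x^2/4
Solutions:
 u(x) = C1 - 3*x^4/14 - x^3/3 - 10*x^2/63 + 4*x


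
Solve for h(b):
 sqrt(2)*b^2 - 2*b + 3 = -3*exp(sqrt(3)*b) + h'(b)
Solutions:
 h(b) = C1 + sqrt(2)*b^3/3 - b^2 + 3*b + sqrt(3)*exp(sqrt(3)*b)


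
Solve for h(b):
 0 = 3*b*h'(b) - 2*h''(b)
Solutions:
 h(b) = C1 + C2*erfi(sqrt(3)*b/2)


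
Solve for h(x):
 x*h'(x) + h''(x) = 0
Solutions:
 h(x) = C1 + C2*erf(sqrt(2)*x/2)


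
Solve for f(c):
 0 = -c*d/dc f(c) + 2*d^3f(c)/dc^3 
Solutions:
 f(c) = C1 + Integral(C2*airyai(2^(2/3)*c/2) + C3*airybi(2^(2/3)*c/2), c)


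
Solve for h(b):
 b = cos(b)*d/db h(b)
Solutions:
 h(b) = C1 + Integral(b/cos(b), b)


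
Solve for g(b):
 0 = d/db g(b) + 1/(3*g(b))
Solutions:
 g(b) = -sqrt(C1 - 6*b)/3
 g(b) = sqrt(C1 - 6*b)/3


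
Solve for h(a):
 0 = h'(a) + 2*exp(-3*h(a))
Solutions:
 h(a) = log(C1 - 6*a)/3
 h(a) = log((-3^(1/3) - 3^(5/6)*I)*(C1 - 2*a)^(1/3)/2)
 h(a) = log((-3^(1/3) + 3^(5/6)*I)*(C1 - 2*a)^(1/3)/2)


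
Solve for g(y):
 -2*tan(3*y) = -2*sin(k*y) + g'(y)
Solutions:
 g(y) = C1 + 2*Piecewise((-cos(k*y)/k, Ne(k, 0)), (0, True)) + 2*log(cos(3*y))/3


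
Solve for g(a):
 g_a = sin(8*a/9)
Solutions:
 g(a) = C1 - 9*cos(8*a/9)/8


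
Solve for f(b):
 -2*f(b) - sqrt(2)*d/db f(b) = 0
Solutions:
 f(b) = C1*exp(-sqrt(2)*b)


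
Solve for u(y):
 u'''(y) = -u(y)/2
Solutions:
 u(y) = C3*exp(-2^(2/3)*y/2) + (C1*sin(2^(2/3)*sqrt(3)*y/4) + C2*cos(2^(2/3)*sqrt(3)*y/4))*exp(2^(2/3)*y/4)


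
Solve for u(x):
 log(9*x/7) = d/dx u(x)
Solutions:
 u(x) = C1 + x*log(x) - x + x*log(9/7)


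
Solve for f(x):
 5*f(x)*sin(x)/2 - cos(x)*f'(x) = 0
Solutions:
 f(x) = C1/cos(x)^(5/2)


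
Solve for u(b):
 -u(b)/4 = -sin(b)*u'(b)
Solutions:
 u(b) = C1*(cos(b) - 1)^(1/8)/(cos(b) + 1)^(1/8)


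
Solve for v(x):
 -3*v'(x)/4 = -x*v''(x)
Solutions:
 v(x) = C1 + C2*x^(7/4)


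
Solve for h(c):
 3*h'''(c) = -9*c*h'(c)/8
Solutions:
 h(c) = C1 + Integral(C2*airyai(-3^(1/3)*c/2) + C3*airybi(-3^(1/3)*c/2), c)


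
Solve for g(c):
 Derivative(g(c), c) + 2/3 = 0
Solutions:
 g(c) = C1 - 2*c/3


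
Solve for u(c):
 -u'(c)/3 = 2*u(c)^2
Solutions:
 u(c) = 1/(C1 + 6*c)


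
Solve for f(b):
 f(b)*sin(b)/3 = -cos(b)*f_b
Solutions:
 f(b) = C1*cos(b)^(1/3)


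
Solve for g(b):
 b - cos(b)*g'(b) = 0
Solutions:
 g(b) = C1 + Integral(b/cos(b), b)


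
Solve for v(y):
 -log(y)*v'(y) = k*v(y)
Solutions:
 v(y) = C1*exp(-k*li(y))


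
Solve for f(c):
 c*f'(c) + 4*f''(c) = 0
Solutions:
 f(c) = C1 + C2*erf(sqrt(2)*c/4)


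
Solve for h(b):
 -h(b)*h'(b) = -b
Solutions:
 h(b) = -sqrt(C1 + b^2)
 h(b) = sqrt(C1 + b^2)


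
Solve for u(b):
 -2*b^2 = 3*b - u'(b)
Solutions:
 u(b) = C1 + 2*b^3/3 + 3*b^2/2


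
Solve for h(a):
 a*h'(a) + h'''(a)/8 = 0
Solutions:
 h(a) = C1 + Integral(C2*airyai(-2*a) + C3*airybi(-2*a), a)


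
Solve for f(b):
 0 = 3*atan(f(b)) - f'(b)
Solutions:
 Integral(1/atan(_y), (_y, f(b))) = C1 + 3*b


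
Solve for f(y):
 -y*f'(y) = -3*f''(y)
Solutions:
 f(y) = C1 + C2*erfi(sqrt(6)*y/6)


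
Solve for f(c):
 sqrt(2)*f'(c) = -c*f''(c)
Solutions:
 f(c) = C1 + C2*c^(1 - sqrt(2))


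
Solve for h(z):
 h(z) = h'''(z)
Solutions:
 h(z) = C3*exp(z) + (C1*sin(sqrt(3)*z/2) + C2*cos(sqrt(3)*z/2))*exp(-z/2)


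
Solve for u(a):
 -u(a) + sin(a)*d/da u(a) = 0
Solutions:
 u(a) = C1*sqrt(cos(a) - 1)/sqrt(cos(a) + 1)


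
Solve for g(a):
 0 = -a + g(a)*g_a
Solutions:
 g(a) = -sqrt(C1 + a^2)
 g(a) = sqrt(C1 + a^2)


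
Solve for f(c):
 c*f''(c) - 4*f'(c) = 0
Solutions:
 f(c) = C1 + C2*c^5


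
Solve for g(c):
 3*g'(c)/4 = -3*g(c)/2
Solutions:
 g(c) = C1*exp(-2*c)


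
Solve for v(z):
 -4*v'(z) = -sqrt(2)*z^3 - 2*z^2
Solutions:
 v(z) = C1 + sqrt(2)*z^4/16 + z^3/6


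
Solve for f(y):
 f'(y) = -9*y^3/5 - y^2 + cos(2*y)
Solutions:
 f(y) = C1 - 9*y^4/20 - y^3/3 + sin(2*y)/2


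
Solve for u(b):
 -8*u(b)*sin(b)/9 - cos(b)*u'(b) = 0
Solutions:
 u(b) = C1*cos(b)^(8/9)


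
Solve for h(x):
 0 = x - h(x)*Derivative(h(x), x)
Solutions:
 h(x) = -sqrt(C1 + x^2)
 h(x) = sqrt(C1 + x^2)


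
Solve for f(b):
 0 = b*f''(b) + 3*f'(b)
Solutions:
 f(b) = C1 + C2/b^2


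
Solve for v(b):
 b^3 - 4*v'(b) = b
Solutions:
 v(b) = C1 + b^4/16 - b^2/8


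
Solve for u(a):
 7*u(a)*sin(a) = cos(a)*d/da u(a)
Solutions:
 u(a) = C1/cos(a)^7


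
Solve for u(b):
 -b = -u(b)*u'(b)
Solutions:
 u(b) = -sqrt(C1 + b^2)
 u(b) = sqrt(C1 + b^2)


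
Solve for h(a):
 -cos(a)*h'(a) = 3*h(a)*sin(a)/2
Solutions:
 h(a) = C1*cos(a)^(3/2)


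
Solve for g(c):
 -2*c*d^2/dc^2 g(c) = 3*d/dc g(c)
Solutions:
 g(c) = C1 + C2/sqrt(c)


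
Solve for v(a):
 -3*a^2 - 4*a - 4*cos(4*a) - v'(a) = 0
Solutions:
 v(a) = C1 - a^3 - 2*a^2 - sin(4*a)


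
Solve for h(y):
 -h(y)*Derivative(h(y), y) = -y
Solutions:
 h(y) = -sqrt(C1 + y^2)
 h(y) = sqrt(C1 + y^2)


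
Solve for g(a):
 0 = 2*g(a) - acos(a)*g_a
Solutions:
 g(a) = C1*exp(2*Integral(1/acos(a), a))


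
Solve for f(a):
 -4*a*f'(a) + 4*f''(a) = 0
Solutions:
 f(a) = C1 + C2*erfi(sqrt(2)*a/2)


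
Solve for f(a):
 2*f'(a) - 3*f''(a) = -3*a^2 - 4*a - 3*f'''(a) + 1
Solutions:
 f(a) = C1 - a^3/2 - 13*a^2/4 - 19*a/4 + (C2*sin(sqrt(15)*a/6) + C3*cos(sqrt(15)*a/6))*exp(a/2)


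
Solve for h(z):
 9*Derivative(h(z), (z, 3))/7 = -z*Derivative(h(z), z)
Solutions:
 h(z) = C1 + Integral(C2*airyai(-21^(1/3)*z/3) + C3*airybi(-21^(1/3)*z/3), z)


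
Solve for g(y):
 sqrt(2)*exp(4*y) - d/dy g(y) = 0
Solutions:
 g(y) = C1 + sqrt(2)*exp(4*y)/4


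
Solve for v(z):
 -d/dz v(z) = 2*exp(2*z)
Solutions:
 v(z) = C1 - exp(2*z)


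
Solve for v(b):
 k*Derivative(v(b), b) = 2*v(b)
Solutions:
 v(b) = C1*exp(2*b/k)


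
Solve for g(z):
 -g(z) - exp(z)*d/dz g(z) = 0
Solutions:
 g(z) = C1*exp(exp(-z))


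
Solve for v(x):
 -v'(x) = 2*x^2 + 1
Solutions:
 v(x) = C1 - 2*x^3/3 - x


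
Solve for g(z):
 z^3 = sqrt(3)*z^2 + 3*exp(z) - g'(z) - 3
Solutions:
 g(z) = C1 - z^4/4 + sqrt(3)*z^3/3 - 3*z + 3*exp(z)


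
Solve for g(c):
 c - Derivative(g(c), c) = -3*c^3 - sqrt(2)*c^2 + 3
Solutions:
 g(c) = C1 + 3*c^4/4 + sqrt(2)*c^3/3 + c^2/2 - 3*c


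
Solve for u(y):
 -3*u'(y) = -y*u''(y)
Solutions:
 u(y) = C1 + C2*y^4


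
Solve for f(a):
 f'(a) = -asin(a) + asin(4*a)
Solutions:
 f(a) = C1 - a*asin(a) + a*asin(4*a) + sqrt(1 - 16*a^2)/4 - sqrt(1 - a^2)


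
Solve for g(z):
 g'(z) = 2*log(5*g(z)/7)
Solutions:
 -Integral(1/(log(_y) - log(7) + log(5)), (_y, g(z)))/2 = C1 - z


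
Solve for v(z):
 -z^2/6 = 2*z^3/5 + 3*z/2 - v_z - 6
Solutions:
 v(z) = C1 + z^4/10 + z^3/18 + 3*z^2/4 - 6*z


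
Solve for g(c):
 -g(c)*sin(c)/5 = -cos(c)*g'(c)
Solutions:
 g(c) = C1/cos(c)^(1/5)


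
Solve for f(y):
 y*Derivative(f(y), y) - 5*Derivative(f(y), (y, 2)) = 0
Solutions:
 f(y) = C1 + C2*erfi(sqrt(10)*y/10)


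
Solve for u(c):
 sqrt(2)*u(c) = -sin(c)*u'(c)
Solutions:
 u(c) = C1*(cos(c) + 1)^(sqrt(2)/2)/(cos(c) - 1)^(sqrt(2)/2)


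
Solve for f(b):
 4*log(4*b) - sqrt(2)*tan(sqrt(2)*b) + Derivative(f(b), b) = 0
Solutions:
 f(b) = C1 - 4*b*log(b) - 8*b*log(2) + 4*b - log(cos(sqrt(2)*b))


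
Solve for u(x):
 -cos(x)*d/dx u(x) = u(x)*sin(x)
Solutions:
 u(x) = C1*cos(x)


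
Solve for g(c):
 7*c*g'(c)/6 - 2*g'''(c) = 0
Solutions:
 g(c) = C1 + Integral(C2*airyai(126^(1/3)*c/6) + C3*airybi(126^(1/3)*c/6), c)


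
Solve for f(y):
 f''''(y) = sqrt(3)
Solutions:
 f(y) = C1 + C2*y + C3*y^2 + C4*y^3 + sqrt(3)*y^4/24


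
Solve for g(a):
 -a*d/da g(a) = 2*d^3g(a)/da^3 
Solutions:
 g(a) = C1 + Integral(C2*airyai(-2^(2/3)*a/2) + C3*airybi(-2^(2/3)*a/2), a)


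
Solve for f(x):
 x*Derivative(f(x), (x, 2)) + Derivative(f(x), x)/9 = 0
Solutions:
 f(x) = C1 + C2*x^(8/9)


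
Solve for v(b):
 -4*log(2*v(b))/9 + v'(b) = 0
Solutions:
 -9*Integral(1/(log(_y) + log(2)), (_y, v(b)))/4 = C1 - b


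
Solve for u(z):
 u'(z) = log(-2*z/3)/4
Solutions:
 u(z) = C1 + z*log(-z)/4 + z*(-log(3) - 1 + log(2))/4


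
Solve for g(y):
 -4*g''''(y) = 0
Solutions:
 g(y) = C1 + C2*y + C3*y^2 + C4*y^3


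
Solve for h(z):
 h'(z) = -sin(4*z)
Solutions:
 h(z) = C1 + cos(4*z)/4


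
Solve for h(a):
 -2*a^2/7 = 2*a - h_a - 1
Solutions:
 h(a) = C1 + 2*a^3/21 + a^2 - a


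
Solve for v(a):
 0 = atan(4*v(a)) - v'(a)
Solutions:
 Integral(1/atan(4*_y), (_y, v(a))) = C1 + a


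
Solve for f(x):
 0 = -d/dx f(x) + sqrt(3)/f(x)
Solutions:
 f(x) = -sqrt(C1 + 2*sqrt(3)*x)
 f(x) = sqrt(C1 + 2*sqrt(3)*x)


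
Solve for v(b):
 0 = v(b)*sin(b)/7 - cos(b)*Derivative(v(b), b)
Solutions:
 v(b) = C1/cos(b)^(1/7)


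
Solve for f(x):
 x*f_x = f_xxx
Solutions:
 f(x) = C1 + Integral(C2*airyai(x) + C3*airybi(x), x)


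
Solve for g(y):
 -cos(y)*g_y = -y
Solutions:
 g(y) = C1 + Integral(y/cos(y), y)


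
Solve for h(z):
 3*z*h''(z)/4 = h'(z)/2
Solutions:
 h(z) = C1 + C2*z^(5/3)


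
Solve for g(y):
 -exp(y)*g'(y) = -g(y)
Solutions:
 g(y) = C1*exp(-exp(-y))


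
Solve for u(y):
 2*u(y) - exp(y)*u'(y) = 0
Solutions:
 u(y) = C1*exp(-2*exp(-y))


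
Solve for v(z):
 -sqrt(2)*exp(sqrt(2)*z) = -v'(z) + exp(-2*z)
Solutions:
 v(z) = C1 + exp(sqrt(2)*z) - exp(-2*z)/2


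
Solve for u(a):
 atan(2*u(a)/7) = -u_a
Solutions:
 Integral(1/atan(2*_y/7), (_y, u(a))) = C1 - a


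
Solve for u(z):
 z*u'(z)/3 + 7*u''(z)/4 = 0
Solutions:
 u(z) = C1 + C2*erf(sqrt(42)*z/21)


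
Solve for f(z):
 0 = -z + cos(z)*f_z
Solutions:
 f(z) = C1 + Integral(z/cos(z), z)


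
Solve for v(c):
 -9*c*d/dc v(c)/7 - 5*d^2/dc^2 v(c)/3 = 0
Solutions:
 v(c) = C1 + C2*erf(3*sqrt(210)*c/70)


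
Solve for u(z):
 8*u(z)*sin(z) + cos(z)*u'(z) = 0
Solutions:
 u(z) = C1*cos(z)^8


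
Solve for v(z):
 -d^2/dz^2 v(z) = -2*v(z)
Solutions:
 v(z) = C1*exp(-sqrt(2)*z) + C2*exp(sqrt(2)*z)


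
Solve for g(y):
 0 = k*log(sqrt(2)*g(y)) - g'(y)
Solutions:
 Integral(1/(2*log(_y) + log(2)), (_y, g(y))) = C1 + k*y/2


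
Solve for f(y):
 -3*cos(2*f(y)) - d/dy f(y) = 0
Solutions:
 f(y) = -asin((C1 + exp(12*y))/(C1 - exp(12*y)))/2 + pi/2
 f(y) = asin((C1 + exp(12*y))/(C1 - exp(12*y)))/2


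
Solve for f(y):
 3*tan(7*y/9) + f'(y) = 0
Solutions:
 f(y) = C1 + 27*log(cos(7*y/9))/7


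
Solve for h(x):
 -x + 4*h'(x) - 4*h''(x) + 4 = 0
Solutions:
 h(x) = C1 + C2*exp(x) + x^2/8 - 3*x/4


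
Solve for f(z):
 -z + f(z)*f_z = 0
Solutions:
 f(z) = -sqrt(C1 + z^2)
 f(z) = sqrt(C1 + z^2)


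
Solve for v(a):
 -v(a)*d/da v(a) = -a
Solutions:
 v(a) = -sqrt(C1 + a^2)
 v(a) = sqrt(C1 + a^2)


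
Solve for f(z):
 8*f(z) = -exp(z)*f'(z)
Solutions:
 f(z) = C1*exp(8*exp(-z))


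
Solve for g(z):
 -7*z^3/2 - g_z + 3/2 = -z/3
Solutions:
 g(z) = C1 - 7*z^4/8 + z^2/6 + 3*z/2


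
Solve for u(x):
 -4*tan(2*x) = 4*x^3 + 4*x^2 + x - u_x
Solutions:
 u(x) = C1 + x^4 + 4*x^3/3 + x^2/2 - 2*log(cos(2*x))


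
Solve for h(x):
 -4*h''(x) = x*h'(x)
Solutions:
 h(x) = C1 + C2*erf(sqrt(2)*x/4)


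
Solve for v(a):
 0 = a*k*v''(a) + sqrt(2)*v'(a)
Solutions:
 v(a) = C1 + a^(((re(k) - sqrt(2))*re(k) + im(k)^2)/(re(k)^2 + im(k)^2))*(C2*sin(sqrt(2)*log(a)*Abs(im(k))/(re(k)^2 + im(k)^2)) + C3*cos(sqrt(2)*log(a)*im(k)/(re(k)^2 + im(k)^2)))


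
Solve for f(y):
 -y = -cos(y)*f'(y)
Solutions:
 f(y) = C1 + Integral(y/cos(y), y)


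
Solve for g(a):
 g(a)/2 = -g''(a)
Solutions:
 g(a) = C1*sin(sqrt(2)*a/2) + C2*cos(sqrt(2)*a/2)


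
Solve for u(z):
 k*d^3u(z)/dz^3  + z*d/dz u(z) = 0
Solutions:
 u(z) = C1 + Integral(C2*airyai(z*(-1/k)^(1/3)) + C3*airybi(z*(-1/k)^(1/3)), z)


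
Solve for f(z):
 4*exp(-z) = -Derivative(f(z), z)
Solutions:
 f(z) = C1 + 4*exp(-z)


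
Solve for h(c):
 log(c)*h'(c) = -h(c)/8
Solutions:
 h(c) = C1*exp(-li(c)/8)


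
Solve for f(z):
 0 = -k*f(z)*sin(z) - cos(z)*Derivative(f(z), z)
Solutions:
 f(z) = C1*exp(k*log(cos(z)))


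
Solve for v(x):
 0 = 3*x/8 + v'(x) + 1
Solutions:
 v(x) = C1 - 3*x^2/16 - x


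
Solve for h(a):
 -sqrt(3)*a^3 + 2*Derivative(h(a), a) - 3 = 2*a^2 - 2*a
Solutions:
 h(a) = C1 + sqrt(3)*a^4/8 + a^3/3 - a^2/2 + 3*a/2


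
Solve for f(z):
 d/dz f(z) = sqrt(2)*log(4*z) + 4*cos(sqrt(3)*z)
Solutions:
 f(z) = C1 + sqrt(2)*z*(log(z) - 1) + 2*sqrt(2)*z*log(2) + 4*sqrt(3)*sin(sqrt(3)*z)/3


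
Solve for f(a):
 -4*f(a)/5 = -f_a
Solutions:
 f(a) = C1*exp(4*a/5)


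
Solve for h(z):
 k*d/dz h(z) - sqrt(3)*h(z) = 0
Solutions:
 h(z) = C1*exp(sqrt(3)*z/k)


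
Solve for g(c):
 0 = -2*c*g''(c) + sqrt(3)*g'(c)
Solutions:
 g(c) = C1 + C2*c^(sqrt(3)/2 + 1)


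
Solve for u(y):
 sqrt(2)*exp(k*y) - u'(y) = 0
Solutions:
 u(y) = C1 + sqrt(2)*exp(k*y)/k


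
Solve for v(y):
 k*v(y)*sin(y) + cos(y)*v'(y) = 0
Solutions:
 v(y) = C1*exp(k*log(cos(y)))


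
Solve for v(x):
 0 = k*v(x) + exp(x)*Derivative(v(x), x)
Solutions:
 v(x) = C1*exp(k*exp(-x))


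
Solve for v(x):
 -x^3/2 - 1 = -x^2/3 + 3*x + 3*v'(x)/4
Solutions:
 v(x) = C1 - x^4/6 + 4*x^3/27 - 2*x^2 - 4*x/3


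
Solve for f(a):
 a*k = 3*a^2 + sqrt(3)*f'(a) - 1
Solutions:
 f(a) = C1 - sqrt(3)*a^3/3 + sqrt(3)*a^2*k/6 + sqrt(3)*a/3


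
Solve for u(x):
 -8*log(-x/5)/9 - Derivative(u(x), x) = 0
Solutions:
 u(x) = C1 - 8*x*log(-x)/9 + 8*x*(1 + log(5))/9


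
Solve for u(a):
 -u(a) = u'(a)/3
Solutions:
 u(a) = C1*exp(-3*a)


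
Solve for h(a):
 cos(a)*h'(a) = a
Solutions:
 h(a) = C1 + Integral(a/cos(a), a)


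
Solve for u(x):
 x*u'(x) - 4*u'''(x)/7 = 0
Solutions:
 u(x) = C1 + Integral(C2*airyai(14^(1/3)*x/2) + C3*airybi(14^(1/3)*x/2), x)


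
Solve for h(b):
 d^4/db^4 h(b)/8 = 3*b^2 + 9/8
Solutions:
 h(b) = C1 + C2*b + C3*b^2 + C4*b^3 + b^6/15 + 3*b^4/8


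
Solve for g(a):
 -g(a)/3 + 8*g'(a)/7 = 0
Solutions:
 g(a) = C1*exp(7*a/24)


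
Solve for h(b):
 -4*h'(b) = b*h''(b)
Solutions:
 h(b) = C1 + C2/b^3


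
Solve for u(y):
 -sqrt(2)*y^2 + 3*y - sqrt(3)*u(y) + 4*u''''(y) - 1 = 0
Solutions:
 u(y) = C1*exp(-sqrt(2)*3^(1/8)*y/2) + C2*exp(sqrt(2)*3^(1/8)*y/2) + C3*sin(sqrt(2)*3^(1/8)*y/2) + C4*cos(sqrt(2)*3^(1/8)*y/2) - sqrt(6)*y^2/3 + sqrt(3)*y - sqrt(3)/3


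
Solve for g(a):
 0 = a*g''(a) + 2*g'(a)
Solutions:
 g(a) = C1 + C2/a


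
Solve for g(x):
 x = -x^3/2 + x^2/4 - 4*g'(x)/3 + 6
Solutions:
 g(x) = C1 - 3*x^4/32 + x^3/16 - 3*x^2/8 + 9*x/2


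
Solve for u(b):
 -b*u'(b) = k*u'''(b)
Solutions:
 u(b) = C1 + Integral(C2*airyai(b*(-1/k)^(1/3)) + C3*airybi(b*(-1/k)^(1/3)), b)


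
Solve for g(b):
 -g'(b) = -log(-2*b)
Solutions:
 g(b) = C1 + b*log(-b) + b*(-1 + log(2))


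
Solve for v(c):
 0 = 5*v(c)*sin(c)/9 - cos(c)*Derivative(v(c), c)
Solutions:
 v(c) = C1/cos(c)^(5/9)


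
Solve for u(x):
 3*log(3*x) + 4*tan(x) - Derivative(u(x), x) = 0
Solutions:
 u(x) = C1 + 3*x*log(x) - 3*x + 3*x*log(3) - 4*log(cos(x))


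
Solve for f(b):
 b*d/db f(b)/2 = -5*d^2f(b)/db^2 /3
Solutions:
 f(b) = C1 + C2*erf(sqrt(15)*b/10)


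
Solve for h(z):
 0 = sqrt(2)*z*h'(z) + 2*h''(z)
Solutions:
 h(z) = C1 + C2*erf(2^(1/4)*z/2)


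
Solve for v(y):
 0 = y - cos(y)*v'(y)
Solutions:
 v(y) = C1 + Integral(y/cos(y), y)


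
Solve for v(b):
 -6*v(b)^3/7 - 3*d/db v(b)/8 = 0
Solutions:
 v(b) = -sqrt(14)*sqrt(-1/(C1 - 16*b))/2
 v(b) = sqrt(14)*sqrt(-1/(C1 - 16*b))/2


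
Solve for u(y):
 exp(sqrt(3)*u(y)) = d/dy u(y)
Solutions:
 u(y) = sqrt(3)*(2*log(-1/(C1 + y)) - log(3))/6


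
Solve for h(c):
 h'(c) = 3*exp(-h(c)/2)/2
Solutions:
 h(c) = 2*log(C1 + 3*c/4)


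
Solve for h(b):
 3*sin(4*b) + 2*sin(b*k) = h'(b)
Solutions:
 h(b) = C1 - 3*cos(4*b)/4 - 2*cos(b*k)/k


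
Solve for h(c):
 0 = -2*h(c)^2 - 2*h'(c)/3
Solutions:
 h(c) = 1/(C1 + 3*c)


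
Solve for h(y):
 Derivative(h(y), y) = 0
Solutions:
 h(y) = C1


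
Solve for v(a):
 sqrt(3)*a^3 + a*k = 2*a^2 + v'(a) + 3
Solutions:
 v(a) = C1 + sqrt(3)*a^4/4 - 2*a^3/3 + a^2*k/2 - 3*a


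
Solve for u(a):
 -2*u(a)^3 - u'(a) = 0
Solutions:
 u(a) = -sqrt(2)*sqrt(-1/(C1 - 2*a))/2
 u(a) = sqrt(2)*sqrt(-1/(C1 - 2*a))/2


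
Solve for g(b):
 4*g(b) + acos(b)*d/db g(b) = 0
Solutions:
 g(b) = C1*exp(-4*Integral(1/acos(b), b))


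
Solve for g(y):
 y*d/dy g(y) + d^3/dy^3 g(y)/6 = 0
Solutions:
 g(y) = C1 + Integral(C2*airyai(-6^(1/3)*y) + C3*airybi(-6^(1/3)*y), y)


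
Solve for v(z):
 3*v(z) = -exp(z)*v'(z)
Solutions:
 v(z) = C1*exp(3*exp(-z))


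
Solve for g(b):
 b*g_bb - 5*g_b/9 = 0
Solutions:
 g(b) = C1 + C2*b^(14/9)


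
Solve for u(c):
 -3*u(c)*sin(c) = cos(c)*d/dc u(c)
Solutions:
 u(c) = C1*cos(c)^3


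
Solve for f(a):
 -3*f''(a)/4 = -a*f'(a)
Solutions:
 f(a) = C1 + C2*erfi(sqrt(6)*a/3)


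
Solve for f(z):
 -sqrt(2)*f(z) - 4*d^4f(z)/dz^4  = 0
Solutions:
 f(z) = (C1*sin(2^(1/8)*z/2) + C2*cos(2^(1/8)*z/2))*exp(-2^(1/8)*z/2) + (C3*sin(2^(1/8)*z/2) + C4*cos(2^(1/8)*z/2))*exp(2^(1/8)*z/2)


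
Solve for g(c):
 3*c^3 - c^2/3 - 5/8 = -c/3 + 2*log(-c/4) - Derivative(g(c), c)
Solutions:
 g(c) = C1 - 3*c^4/4 + c^3/9 - c^2/6 + 2*c*log(-c) + c*(-4*log(2) - 11/8)


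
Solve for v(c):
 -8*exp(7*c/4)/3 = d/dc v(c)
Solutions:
 v(c) = C1 - 32*exp(7*c/4)/21


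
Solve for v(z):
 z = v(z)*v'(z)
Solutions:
 v(z) = -sqrt(C1 + z^2)
 v(z) = sqrt(C1 + z^2)


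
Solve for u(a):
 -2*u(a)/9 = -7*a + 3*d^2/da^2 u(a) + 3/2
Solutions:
 u(a) = C1*sin(sqrt(6)*a/9) + C2*cos(sqrt(6)*a/9) + 63*a/2 - 27/4


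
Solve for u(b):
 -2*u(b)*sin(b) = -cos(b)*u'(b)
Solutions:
 u(b) = C1/cos(b)^2


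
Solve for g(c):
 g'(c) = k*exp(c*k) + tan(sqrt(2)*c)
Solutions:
 g(c) = C1 + k*Piecewise((exp(c*k)/k, Ne(k, 0)), (c, True)) - sqrt(2)*log(cos(sqrt(2)*c))/2


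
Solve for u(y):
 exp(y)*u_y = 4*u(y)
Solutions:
 u(y) = C1*exp(-4*exp(-y))


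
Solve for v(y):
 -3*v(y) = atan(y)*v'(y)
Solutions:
 v(y) = C1*exp(-3*Integral(1/atan(y), y))


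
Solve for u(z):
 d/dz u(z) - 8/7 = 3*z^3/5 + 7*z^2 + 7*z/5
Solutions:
 u(z) = C1 + 3*z^4/20 + 7*z^3/3 + 7*z^2/10 + 8*z/7


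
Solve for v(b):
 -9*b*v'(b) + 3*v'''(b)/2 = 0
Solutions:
 v(b) = C1 + Integral(C2*airyai(6^(1/3)*b) + C3*airybi(6^(1/3)*b), b)


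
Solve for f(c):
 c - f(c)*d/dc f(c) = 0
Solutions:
 f(c) = -sqrt(C1 + c^2)
 f(c) = sqrt(C1 + c^2)


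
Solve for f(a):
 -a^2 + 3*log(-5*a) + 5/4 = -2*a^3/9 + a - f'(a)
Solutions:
 f(a) = C1 - a^4/18 + a^3/3 + a^2/2 - 3*a*log(-a) + a*(7/4 - 3*log(5))


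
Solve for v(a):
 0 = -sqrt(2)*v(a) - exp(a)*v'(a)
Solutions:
 v(a) = C1*exp(sqrt(2)*exp(-a))


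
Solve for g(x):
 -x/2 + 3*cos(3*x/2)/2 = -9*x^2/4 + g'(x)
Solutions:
 g(x) = C1 + 3*x^3/4 - x^2/4 + sin(3*x/2)


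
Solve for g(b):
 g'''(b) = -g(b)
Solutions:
 g(b) = C3*exp(-b) + (C1*sin(sqrt(3)*b/2) + C2*cos(sqrt(3)*b/2))*exp(b/2)


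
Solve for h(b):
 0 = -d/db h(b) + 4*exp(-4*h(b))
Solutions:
 h(b) = log(-I*(C1 + 16*b)^(1/4))
 h(b) = log(I*(C1 + 16*b)^(1/4))
 h(b) = log(-(C1 + 16*b)^(1/4))
 h(b) = log(C1 + 16*b)/4


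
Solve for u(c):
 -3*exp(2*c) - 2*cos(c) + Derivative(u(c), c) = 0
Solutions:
 u(c) = C1 + 3*exp(2*c)/2 + 2*sin(c)


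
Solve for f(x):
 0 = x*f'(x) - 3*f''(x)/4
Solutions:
 f(x) = C1 + C2*erfi(sqrt(6)*x/3)


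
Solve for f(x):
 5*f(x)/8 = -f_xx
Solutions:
 f(x) = C1*sin(sqrt(10)*x/4) + C2*cos(sqrt(10)*x/4)


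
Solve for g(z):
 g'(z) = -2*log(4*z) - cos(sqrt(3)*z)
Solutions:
 g(z) = C1 - 2*z*log(z) - 4*z*log(2) + 2*z - sqrt(3)*sin(sqrt(3)*z)/3


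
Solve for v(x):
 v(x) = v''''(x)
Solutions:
 v(x) = C1*exp(-x) + C2*exp(x) + C3*sin(x) + C4*cos(x)


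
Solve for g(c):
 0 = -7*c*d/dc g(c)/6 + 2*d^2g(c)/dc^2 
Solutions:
 g(c) = C1 + C2*erfi(sqrt(42)*c/12)


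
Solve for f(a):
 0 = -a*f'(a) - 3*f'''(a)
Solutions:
 f(a) = C1 + Integral(C2*airyai(-3^(2/3)*a/3) + C3*airybi(-3^(2/3)*a/3), a)


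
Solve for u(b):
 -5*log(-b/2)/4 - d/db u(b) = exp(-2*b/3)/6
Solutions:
 u(b) = C1 - 5*b*log(-b)/4 + 5*b*(log(2) + 1)/4 + exp(-2*b/3)/4


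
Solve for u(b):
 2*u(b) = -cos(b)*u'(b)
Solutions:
 u(b) = C1*(sin(b) - 1)/(sin(b) + 1)


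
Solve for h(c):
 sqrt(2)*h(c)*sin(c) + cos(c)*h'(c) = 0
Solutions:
 h(c) = C1*cos(c)^(sqrt(2))


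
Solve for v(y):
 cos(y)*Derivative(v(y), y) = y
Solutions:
 v(y) = C1 + Integral(y/cos(y), y)


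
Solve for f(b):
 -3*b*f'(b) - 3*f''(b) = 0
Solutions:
 f(b) = C1 + C2*erf(sqrt(2)*b/2)


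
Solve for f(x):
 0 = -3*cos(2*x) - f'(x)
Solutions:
 f(x) = C1 - 3*sin(2*x)/2


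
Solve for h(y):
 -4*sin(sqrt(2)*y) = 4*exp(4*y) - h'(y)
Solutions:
 h(y) = C1 + exp(4*y) - 2*sqrt(2)*cos(sqrt(2)*y)


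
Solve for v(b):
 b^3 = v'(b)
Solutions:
 v(b) = C1 + b^4/4


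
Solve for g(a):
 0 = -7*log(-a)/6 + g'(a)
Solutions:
 g(a) = C1 + 7*a*log(-a)/6 - 7*a/6


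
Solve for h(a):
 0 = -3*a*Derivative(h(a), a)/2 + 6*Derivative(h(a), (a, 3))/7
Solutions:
 h(a) = C1 + Integral(C2*airyai(14^(1/3)*a/2) + C3*airybi(14^(1/3)*a/2), a)


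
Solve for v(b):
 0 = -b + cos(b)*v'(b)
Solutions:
 v(b) = C1 + Integral(b/cos(b), b)


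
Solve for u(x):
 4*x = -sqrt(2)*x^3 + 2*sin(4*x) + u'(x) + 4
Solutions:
 u(x) = C1 + sqrt(2)*x^4/4 + 2*x^2 - 4*x + cos(4*x)/2


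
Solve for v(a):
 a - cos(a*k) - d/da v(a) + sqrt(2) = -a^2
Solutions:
 v(a) = C1 + a^3/3 + a^2/2 + sqrt(2)*a - sin(a*k)/k


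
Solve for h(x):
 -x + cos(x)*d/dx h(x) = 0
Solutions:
 h(x) = C1 + Integral(x/cos(x), x)


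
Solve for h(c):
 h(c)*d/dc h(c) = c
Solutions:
 h(c) = -sqrt(C1 + c^2)
 h(c) = sqrt(C1 + c^2)


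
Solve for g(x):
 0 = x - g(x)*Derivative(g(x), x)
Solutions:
 g(x) = -sqrt(C1 + x^2)
 g(x) = sqrt(C1 + x^2)


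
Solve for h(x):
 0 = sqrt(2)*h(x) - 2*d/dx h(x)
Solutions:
 h(x) = C1*exp(sqrt(2)*x/2)


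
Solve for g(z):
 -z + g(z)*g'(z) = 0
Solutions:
 g(z) = -sqrt(C1 + z^2)
 g(z) = sqrt(C1 + z^2)


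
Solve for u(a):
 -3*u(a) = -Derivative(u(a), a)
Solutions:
 u(a) = C1*exp(3*a)


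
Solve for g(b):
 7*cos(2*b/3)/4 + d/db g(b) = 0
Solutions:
 g(b) = C1 - 21*sin(2*b/3)/8


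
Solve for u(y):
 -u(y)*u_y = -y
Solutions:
 u(y) = -sqrt(C1 + y^2)
 u(y) = sqrt(C1 + y^2)


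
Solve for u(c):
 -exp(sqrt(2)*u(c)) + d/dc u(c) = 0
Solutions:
 u(c) = sqrt(2)*(2*log(-1/(C1 + c)) - log(2))/4


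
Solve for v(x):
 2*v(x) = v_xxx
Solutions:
 v(x) = C3*exp(2^(1/3)*x) + (C1*sin(2^(1/3)*sqrt(3)*x/2) + C2*cos(2^(1/3)*sqrt(3)*x/2))*exp(-2^(1/3)*x/2)


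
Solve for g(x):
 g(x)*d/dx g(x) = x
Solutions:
 g(x) = -sqrt(C1 + x^2)
 g(x) = sqrt(C1 + x^2)


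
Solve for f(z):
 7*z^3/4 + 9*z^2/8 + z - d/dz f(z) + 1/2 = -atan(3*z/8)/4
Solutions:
 f(z) = C1 + 7*z^4/16 + 3*z^3/8 + z^2/2 + z*atan(3*z/8)/4 + z/2 - log(9*z^2 + 64)/3


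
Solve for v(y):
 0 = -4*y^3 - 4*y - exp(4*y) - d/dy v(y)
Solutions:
 v(y) = C1 - y^4 - 2*y^2 - exp(4*y)/4


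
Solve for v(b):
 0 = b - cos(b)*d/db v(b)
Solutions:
 v(b) = C1 + Integral(b/cos(b), b)


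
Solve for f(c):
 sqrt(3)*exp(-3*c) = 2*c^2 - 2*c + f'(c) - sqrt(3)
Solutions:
 f(c) = C1 - 2*c^3/3 + c^2 + sqrt(3)*c - sqrt(3)*exp(-3*c)/3


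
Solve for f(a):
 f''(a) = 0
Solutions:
 f(a) = C1 + C2*a


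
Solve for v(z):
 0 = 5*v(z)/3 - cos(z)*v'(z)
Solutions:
 v(z) = C1*(sin(z) + 1)^(5/6)/(sin(z) - 1)^(5/6)


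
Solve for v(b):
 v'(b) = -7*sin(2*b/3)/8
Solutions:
 v(b) = C1 + 21*cos(2*b/3)/16


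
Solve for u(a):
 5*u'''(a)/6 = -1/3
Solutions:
 u(a) = C1 + C2*a + C3*a^2 - a^3/15


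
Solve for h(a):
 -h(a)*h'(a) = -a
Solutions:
 h(a) = -sqrt(C1 + a^2)
 h(a) = sqrt(C1 + a^2)


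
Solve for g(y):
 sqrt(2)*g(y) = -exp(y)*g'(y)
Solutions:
 g(y) = C1*exp(sqrt(2)*exp(-y))


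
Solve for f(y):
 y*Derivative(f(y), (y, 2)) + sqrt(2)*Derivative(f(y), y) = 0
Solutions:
 f(y) = C1 + C2*y^(1 - sqrt(2))


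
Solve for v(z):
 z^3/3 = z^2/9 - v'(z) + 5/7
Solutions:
 v(z) = C1 - z^4/12 + z^3/27 + 5*z/7


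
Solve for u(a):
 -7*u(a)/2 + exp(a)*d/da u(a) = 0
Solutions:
 u(a) = C1*exp(-7*exp(-a)/2)


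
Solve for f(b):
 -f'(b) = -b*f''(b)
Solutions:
 f(b) = C1 + C2*b^2


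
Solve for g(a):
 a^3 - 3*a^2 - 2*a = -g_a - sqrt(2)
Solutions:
 g(a) = C1 - a^4/4 + a^3 + a^2 - sqrt(2)*a


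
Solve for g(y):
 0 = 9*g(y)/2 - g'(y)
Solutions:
 g(y) = C1*exp(9*y/2)


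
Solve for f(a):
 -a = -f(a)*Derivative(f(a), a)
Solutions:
 f(a) = -sqrt(C1 + a^2)
 f(a) = sqrt(C1 + a^2)


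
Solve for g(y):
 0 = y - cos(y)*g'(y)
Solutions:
 g(y) = C1 + Integral(y/cos(y), y)


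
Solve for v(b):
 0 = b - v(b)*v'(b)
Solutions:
 v(b) = -sqrt(C1 + b^2)
 v(b) = sqrt(C1 + b^2)


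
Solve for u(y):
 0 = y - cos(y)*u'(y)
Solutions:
 u(y) = C1 + Integral(y/cos(y), y)


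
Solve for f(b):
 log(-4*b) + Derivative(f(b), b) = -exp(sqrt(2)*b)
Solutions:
 f(b) = C1 - b*log(-b) + b*(1 - 2*log(2)) - sqrt(2)*exp(sqrt(2)*b)/2


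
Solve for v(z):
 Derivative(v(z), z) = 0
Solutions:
 v(z) = C1


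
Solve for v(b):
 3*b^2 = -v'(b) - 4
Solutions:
 v(b) = C1 - b^3 - 4*b


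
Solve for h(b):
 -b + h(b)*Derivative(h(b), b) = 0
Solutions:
 h(b) = -sqrt(C1 + b^2)
 h(b) = sqrt(C1 + b^2)


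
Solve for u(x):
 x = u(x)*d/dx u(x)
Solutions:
 u(x) = -sqrt(C1 + x^2)
 u(x) = sqrt(C1 + x^2)


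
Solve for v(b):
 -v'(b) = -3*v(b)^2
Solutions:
 v(b) = -1/(C1 + 3*b)


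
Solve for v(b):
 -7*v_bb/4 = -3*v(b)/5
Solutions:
 v(b) = C1*exp(-2*sqrt(105)*b/35) + C2*exp(2*sqrt(105)*b/35)


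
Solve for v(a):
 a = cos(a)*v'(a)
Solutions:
 v(a) = C1 + Integral(a/cos(a), a)


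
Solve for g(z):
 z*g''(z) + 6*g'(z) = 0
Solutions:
 g(z) = C1 + C2/z^5


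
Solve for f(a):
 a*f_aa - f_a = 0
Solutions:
 f(a) = C1 + C2*a^2


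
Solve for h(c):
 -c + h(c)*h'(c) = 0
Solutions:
 h(c) = -sqrt(C1 + c^2)
 h(c) = sqrt(C1 + c^2)


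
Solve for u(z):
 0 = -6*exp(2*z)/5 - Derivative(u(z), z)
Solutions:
 u(z) = C1 - 3*exp(2*z)/5


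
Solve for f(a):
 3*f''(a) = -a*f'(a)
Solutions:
 f(a) = C1 + C2*erf(sqrt(6)*a/6)


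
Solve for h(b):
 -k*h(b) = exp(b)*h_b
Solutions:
 h(b) = C1*exp(k*exp(-b))


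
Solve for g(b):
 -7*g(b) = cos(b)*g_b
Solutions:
 g(b) = C1*sqrt(sin(b) - 1)*(sin(b)^3 - 3*sin(b)^2 + 3*sin(b) - 1)/(sqrt(sin(b) + 1)*(sin(b)^3 + 3*sin(b)^2 + 3*sin(b) + 1))
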